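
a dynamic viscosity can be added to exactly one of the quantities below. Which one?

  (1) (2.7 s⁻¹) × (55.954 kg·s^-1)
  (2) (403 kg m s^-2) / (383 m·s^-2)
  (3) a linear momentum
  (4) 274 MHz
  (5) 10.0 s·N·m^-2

Reference: [dynamic viscosity] = kg·m⁻¹·s⁻¹.
Each option:
  (1) [s⁻¹] · [kg·s⁻¹] = kg·s⁻²
  (2) [kg·m·s⁻²] / [m·s⁻²] = kg
  (3) [linear momentum] = kg·m·s⁻¹
  (4) Hz = s⁻¹
  (5) N·s·m⁻² = kg·m·s⁻²·s·m⁻² = kg·m⁻¹·s⁻¹  ← same
Only (5) matches kg·m⁻¹·s⁻¹.

(5)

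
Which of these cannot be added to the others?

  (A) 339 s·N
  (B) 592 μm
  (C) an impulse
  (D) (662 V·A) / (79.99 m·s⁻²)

In SI base units:
  (A) N·s = kg·m·s⁻²·s = kg·m·s⁻¹
  (B) m
  (C) [impulse] = kg·m·s⁻¹
  (D) [kg·m²·s⁻³] / [m·s⁻²] = kg·m·s⁻¹
All reduce to kg·m·s⁻¹ except (B), which is m.

(B)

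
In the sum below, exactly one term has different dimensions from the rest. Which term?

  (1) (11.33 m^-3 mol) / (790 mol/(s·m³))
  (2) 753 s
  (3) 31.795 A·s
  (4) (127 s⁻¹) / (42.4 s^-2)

Dimensions:
  (1) [m⁻³·mol] / [m⁻³·s⁻¹·mol] = s
  (2) s
  (3) A·s = s·A
  (4) [s⁻¹] / [s⁻²] = s
All reduce to s except (3), which is s·A.

(3)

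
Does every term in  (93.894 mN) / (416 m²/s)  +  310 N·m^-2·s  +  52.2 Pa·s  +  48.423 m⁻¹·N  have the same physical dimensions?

No

In SI base units:
  (93.894 mN) / (416 m²/s):  [kg·m·s⁻²] / [m²·s⁻¹] = kg·m⁻¹·s⁻¹
  310 N·m^-2·s:  N·s·m⁻² = kg·m·s⁻²·s·m⁻² = kg·m⁻¹·s⁻¹
  52.2 Pa·s:  Pa·s = N·m⁻²·s = kg·m⁻¹·s⁻¹
  48.423 m⁻¹·N:  N·m⁻¹ = kg·m·s⁻²·m⁻¹ = kg·s⁻²
The terms do not share a single dimension (kg·m⁻¹·s⁻¹ vs kg·s⁻²).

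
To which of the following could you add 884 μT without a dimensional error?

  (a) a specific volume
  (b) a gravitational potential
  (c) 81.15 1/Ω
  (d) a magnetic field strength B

Reference: T = Wb·m⁻² = kg·s⁻²·A⁻¹.
Each option:
  (a) [specific volume] = kg⁻¹·m³
  (b) [gravitational potential] = m²·s⁻²
  (c) Ω⁻¹ = (V·A⁻¹)⁻¹ = kg⁻¹·m⁻²·s³·A²
  (d) [magnetic field strength B] = kg·s⁻²·A⁻¹  ← same
Only (d) matches kg·s⁻²·A⁻¹.

(d)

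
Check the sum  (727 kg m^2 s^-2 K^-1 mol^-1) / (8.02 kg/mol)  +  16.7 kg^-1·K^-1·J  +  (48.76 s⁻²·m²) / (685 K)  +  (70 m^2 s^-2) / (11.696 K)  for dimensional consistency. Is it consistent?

Yes

Dimensions:
  (727 kg m^2 s^-2 K^-1 mol^-1) / (8.02 kg/mol):  [kg·m²·s⁻²·K⁻¹·mol⁻¹] / [kg·mol⁻¹] = m²·s⁻²·K⁻¹
  16.7 kg^-1·K^-1·J:  J·kg⁻¹·K⁻¹ = N·m·kg⁻¹·K⁻¹ = m²·s⁻²·K⁻¹
  (48.76 s⁻²·m²) / (685 K):  [m²·s⁻²] / [K] = m²·s⁻²·K⁻¹
  (70 m^2 s^-2) / (11.696 K):  [m²·s⁻²] / [K] = m²·s⁻²·K⁻¹
Every term reduces to m²·s⁻²·K⁻¹.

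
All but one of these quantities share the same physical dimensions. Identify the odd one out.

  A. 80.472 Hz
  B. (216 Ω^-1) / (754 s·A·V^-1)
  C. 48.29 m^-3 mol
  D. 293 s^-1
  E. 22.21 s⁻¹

C.

Dimensions:
  A. Hz = s⁻¹
  B. [kg⁻¹·m⁻²·s³·A²] / [kg⁻¹·m⁻²·s⁴·A²] = s⁻¹
  C. m⁻³·mol
  D. s⁻¹
  E. s⁻¹
All reduce to s⁻¹ except C., which is m⁻³·mol.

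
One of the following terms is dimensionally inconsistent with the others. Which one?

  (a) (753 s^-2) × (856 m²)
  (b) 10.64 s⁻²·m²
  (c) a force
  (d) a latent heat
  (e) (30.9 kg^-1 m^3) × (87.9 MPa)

(c)

Expand each in SI base units:
  (a) [s⁻²] · [m²] = m²·s⁻²
  (b) m²·s⁻²
  (c) [force] = kg·m·s⁻²
  (d) [latent heat] = m²·s⁻²
  (e) [kg⁻¹·m³] · [kg·m⁻¹·s⁻²] = m²·s⁻²
All reduce to m²·s⁻² except (c), which is kg·m·s⁻².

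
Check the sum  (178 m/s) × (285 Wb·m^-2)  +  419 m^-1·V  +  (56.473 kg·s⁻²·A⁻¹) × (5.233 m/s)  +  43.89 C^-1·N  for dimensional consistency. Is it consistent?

Expand each in SI base units:
  (178 m/s) × (285 Wb·m^-2):  [m·s⁻¹] · [kg·s⁻²·A⁻¹] = kg·m·s⁻³·A⁻¹
  419 m^-1·V:  V·m⁻¹ = J·C⁻¹·m⁻¹ = kg·m·s⁻³·A⁻¹
  (56.473 kg·s⁻²·A⁻¹) × (5.233 m/s):  [kg·s⁻²·A⁻¹] · [m·s⁻¹] = kg·m·s⁻³·A⁻¹
  43.89 C^-1·N:  N·C⁻¹ = kg·m·s⁻²·(s·A)⁻¹ = kg·m·s⁻³·A⁻¹
Every term reduces to kg·m·s⁻³·A⁻¹.

Yes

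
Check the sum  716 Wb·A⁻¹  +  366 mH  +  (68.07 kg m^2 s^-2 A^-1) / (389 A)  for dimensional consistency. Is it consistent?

Yes

Expand each in SI base units:
  716 Wb·A⁻¹:  Wb·A⁻¹ = V·s·A⁻¹ = kg·m²·s⁻²·A⁻²
  366 mH:  H = V·s·A⁻¹ = kg·m²·s⁻²·A⁻²
  (68.07 kg m^2 s^-2 A^-1) / (389 A):  [kg·m²·s⁻²·A⁻¹] / [A] = kg·m²·s⁻²·A⁻²
Every term reduces to kg·m²·s⁻²·A⁻².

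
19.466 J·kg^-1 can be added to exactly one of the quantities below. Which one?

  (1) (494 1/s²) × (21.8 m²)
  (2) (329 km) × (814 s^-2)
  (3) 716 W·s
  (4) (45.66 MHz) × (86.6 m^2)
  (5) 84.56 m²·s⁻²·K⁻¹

(1)

Reference: J·kg⁻¹ = N·m·kg⁻¹ = m²·s⁻².
Each option:
  (1) [s⁻²] · [m²] = m²·s⁻²  ← same
  (2) [m] · [s⁻²] = m·s⁻²
  (3) W·s = J·s⁻¹·s = kg·m²·s⁻²
  (4) [s⁻¹] · [m²] = m²·s⁻¹
  (5) m²·s⁻²·K⁻¹
Only (1) matches m²·s⁻².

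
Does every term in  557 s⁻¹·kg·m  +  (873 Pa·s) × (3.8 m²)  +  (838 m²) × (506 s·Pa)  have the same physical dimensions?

In SI base units:
  557 s⁻¹·kg·m:  kg·m·s⁻¹
  (873 Pa·s) × (3.8 m²):  [kg·m⁻¹·s⁻¹] · [m²] = kg·m·s⁻¹
  (838 m²) × (506 s·Pa):  [m²] · [kg·m⁻¹·s⁻¹] = kg·m·s⁻¹
Every term reduces to kg·m·s⁻¹.

Yes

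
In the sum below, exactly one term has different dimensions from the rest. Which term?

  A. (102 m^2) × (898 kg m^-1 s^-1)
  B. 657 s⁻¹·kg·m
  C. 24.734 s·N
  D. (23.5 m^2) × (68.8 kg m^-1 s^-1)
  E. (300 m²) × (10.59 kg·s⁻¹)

E.

Dimensions:
  A. [m²] · [kg·m⁻¹·s⁻¹] = kg·m·s⁻¹
  B. kg·m·s⁻¹
  C. N·s = kg·m·s⁻²·s = kg·m·s⁻¹
  D. [m²] · [kg·m⁻¹·s⁻¹] = kg·m·s⁻¹
  E. [m²] · [kg·s⁻¹] = kg·m²·s⁻¹
All reduce to kg·m·s⁻¹ except E., which is kg·m²·s⁻¹.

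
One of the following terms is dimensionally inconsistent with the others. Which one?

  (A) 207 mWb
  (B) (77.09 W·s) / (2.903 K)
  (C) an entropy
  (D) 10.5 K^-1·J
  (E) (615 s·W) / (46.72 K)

(A)

In SI base units:
  (A) Wb = V·s = kg·m²·s⁻²·A⁻¹
  (B) [kg·m²·s⁻²] / [K] = kg·m²·s⁻²·K⁻¹
  (C) [entropy] = kg·m²·s⁻²·K⁻¹
  (D) J·K⁻¹ = N·m·K⁻¹ = kg·m²·s⁻²·K⁻¹
  (E) [kg·m²·s⁻²] / [K] = kg·m²·s⁻²·K⁻¹
All reduce to kg·m²·s⁻²·K⁻¹ except (A), which is kg·m²·s⁻²·A⁻¹.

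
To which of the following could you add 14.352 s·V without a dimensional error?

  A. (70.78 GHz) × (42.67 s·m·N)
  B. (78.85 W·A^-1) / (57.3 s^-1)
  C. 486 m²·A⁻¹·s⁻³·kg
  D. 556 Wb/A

Reference: V·s = J·C⁻¹·s = kg·m²·s⁻²·A⁻¹.
Each option:
  A. [s⁻¹] · [kg·m²·s⁻¹] = kg·m²·s⁻²
  B. [kg·m²·s⁻³·A⁻¹] / [s⁻¹] = kg·m²·s⁻²·A⁻¹  ← same
  C. kg·m²·s⁻³·A⁻¹
  D. Wb·A⁻¹ = V·s·A⁻¹ = kg·m²·s⁻²·A⁻²
Only B. matches kg·m²·s⁻²·A⁻¹.

B.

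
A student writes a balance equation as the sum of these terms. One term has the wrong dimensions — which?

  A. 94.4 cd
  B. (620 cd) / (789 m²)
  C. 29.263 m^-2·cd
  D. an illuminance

In SI base units:
  A. cd
  B. [cd] / [m²] = m⁻²·cd
  C. cd·m⁻² = m⁻²·cd
  D. [illuminance] = m⁻²·cd
All reduce to m⁻²·cd except A., which is cd.

A.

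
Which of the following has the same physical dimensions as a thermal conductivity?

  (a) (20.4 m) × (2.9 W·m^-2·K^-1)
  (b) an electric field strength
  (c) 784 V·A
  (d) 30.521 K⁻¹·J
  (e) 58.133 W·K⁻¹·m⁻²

(a)

Reference: [thermal conductivity] = kg·m·s⁻³·K⁻¹.
Each option:
  (a) [m] · [kg·s⁻³·K⁻¹] = kg·m·s⁻³·K⁻¹  ← same
  (b) [electric field strength] = kg·m·s⁻³·A⁻¹
  (c) V·A = J·C⁻¹·A = kg·m²·s⁻³
  (d) J·K⁻¹ = N·m·K⁻¹ = kg·m²·s⁻²·K⁻¹
  (e) W·m⁻²·K⁻¹ = J·s⁻¹·m⁻²·K⁻¹ = kg·s⁻³·K⁻¹
Only (a) matches kg·m·s⁻³·K⁻¹.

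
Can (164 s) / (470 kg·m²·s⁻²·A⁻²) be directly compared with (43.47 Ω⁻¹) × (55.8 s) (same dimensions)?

No

In SI base units:
  (164 s) / (470 kg·m²·s⁻²·A⁻²):  [s] / [kg·m²·s⁻²·A⁻²] = kg⁻¹·m⁻²·s³·A²
  (43.47 Ω⁻¹) × (55.8 s):  [kg⁻¹·m⁻²·s³·A²] · [s] = kg⁻¹·m⁻²·s⁴·A²
kg⁻¹·m⁻²·s³·A² ≠ kg⁻¹·m⁻²·s⁴·A², so they cannot be added.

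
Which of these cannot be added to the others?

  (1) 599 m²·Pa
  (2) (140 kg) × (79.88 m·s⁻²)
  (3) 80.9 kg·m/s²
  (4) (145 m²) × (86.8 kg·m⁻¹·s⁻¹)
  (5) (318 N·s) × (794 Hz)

Dimensions:
  (1) Pa·m² = N·m⁻²·m² = kg·m·s⁻²
  (2) [kg] · [m·s⁻²] = kg·m·s⁻²
  (3) kg·m·s⁻²
  (4) [m²] · [kg·m⁻¹·s⁻¹] = kg·m·s⁻¹
  (5) [kg·m·s⁻¹] · [s⁻¹] = kg·m·s⁻²
All reduce to kg·m·s⁻² except (4), which is kg·m·s⁻¹.

(4)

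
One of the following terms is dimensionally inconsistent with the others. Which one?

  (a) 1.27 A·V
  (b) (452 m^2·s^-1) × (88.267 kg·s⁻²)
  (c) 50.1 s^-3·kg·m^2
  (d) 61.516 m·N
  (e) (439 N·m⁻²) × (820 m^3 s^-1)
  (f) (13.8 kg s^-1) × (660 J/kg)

Dimensions:
  (a) V·A = J·C⁻¹·A = kg·m²·s⁻³
  (b) [m²·s⁻¹] · [kg·s⁻²] = kg·m²·s⁻³
  (c) kg·m²·s⁻³
  (d) N·m = kg·m·s⁻²·m = kg·m²·s⁻²
  (e) [kg·m⁻¹·s⁻²] · [m³·s⁻¹] = kg·m²·s⁻³
  (f) [kg·s⁻¹] · [m²·s⁻²] = kg·m²·s⁻³
All reduce to kg·m²·s⁻³ except (d), which is kg·m²·s⁻².

(d)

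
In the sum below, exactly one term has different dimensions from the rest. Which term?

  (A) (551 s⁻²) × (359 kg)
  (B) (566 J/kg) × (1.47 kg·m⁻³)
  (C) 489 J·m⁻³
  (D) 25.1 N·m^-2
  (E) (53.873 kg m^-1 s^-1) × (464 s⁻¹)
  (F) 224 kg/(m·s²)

(A)

Dimensions:
  (A) [s⁻²] · [kg] = kg·s⁻²
  (B) [m²·s⁻²] · [kg·m⁻³] = kg·m⁻¹·s⁻²
  (C) J·m⁻³ = N·m·m⁻³ = kg·m⁻¹·s⁻²
  (D) N·m⁻² = kg·m·s⁻²·m⁻² = kg·m⁻¹·s⁻²
  (E) [kg·m⁻¹·s⁻¹] · [s⁻¹] = kg·m⁻¹·s⁻²
  (F) kg·m⁻¹·s⁻²
All reduce to kg·m⁻¹·s⁻² except (A), which is kg·s⁻².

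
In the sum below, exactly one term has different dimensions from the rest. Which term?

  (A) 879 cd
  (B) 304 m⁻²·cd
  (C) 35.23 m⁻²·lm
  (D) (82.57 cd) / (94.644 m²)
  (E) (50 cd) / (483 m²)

In SI base units:
  (A) cd
  (B) cd·m⁻² = m⁻²·cd
  (C) lm·m⁻² = cd·m⁻² = m⁻²·cd
  (D) [cd] / [m²] = m⁻²·cd
  (E) [cd] / [m²] = m⁻²·cd
All reduce to m⁻²·cd except (A), which is cd.

(A)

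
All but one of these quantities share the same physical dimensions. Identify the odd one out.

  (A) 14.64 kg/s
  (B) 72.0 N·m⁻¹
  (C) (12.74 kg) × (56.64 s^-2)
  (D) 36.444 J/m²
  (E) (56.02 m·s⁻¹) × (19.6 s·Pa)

(A)

Expand each in SI base units:
  (A) kg·s⁻¹
  (B) N·m⁻¹ = kg·m·s⁻²·m⁻¹ = kg·s⁻²
  (C) [kg] · [s⁻²] = kg·s⁻²
  (D) J·m⁻² = N·m·m⁻² = kg·s⁻²
  (E) [m·s⁻¹] · [kg·m⁻¹·s⁻¹] = kg·s⁻²
All reduce to kg·s⁻² except (A), which is kg·s⁻¹.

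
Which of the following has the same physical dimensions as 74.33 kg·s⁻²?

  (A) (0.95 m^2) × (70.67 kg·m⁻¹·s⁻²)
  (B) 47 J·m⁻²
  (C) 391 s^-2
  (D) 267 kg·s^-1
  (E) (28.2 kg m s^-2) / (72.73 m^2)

(B)

Reference: kg·s⁻².
Each option:
  (A) [m²] · [kg·m⁻¹·s⁻²] = kg·m·s⁻²
  (B) J·m⁻² = N·m·m⁻² = kg·s⁻²  ← same
  (C) s⁻²
  (D) kg·s⁻¹
  (E) [kg·m·s⁻²] / [m²] = kg·m⁻¹·s⁻²
Only (B) matches kg·s⁻².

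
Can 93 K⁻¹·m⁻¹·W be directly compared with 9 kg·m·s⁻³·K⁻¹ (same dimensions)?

Yes

Expand each in SI base units:
  93 K⁻¹·m⁻¹·W:  W·m⁻¹·K⁻¹ = J·s⁻¹·m⁻¹·K⁻¹ = kg·m·s⁻³·K⁻¹
  9 kg·m·s⁻³·K⁻¹:  kg·m·s⁻³·K⁻¹
Both are kg·m·s⁻³·K⁻¹, so they have the same dimensions and can be added.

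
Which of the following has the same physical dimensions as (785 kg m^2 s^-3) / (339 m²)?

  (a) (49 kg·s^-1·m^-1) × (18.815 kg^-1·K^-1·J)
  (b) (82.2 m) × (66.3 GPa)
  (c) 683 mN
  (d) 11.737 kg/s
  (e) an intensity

(e)

Reference: [kg·m²·s⁻³] / [m²] = kg·s⁻³.
Each option:
  (a) [kg·m⁻¹·s⁻¹] · [m²·s⁻²·K⁻¹] = kg·m·s⁻³·K⁻¹
  (b) [m] · [kg·m⁻¹·s⁻²] = kg·s⁻²
  (c) N = kg·m·s⁻²
  (d) kg·s⁻¹
  (e) [intensity] = kg·s⁻³  ← same
Only (e) matches kg·s⁻³.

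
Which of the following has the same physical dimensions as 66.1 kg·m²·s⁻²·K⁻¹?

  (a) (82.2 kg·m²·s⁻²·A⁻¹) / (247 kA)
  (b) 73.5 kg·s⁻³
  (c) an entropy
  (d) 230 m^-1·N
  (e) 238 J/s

(c)

Reference: kg·m²·s⁻²·K⁻¹.
Each option:
  (a) [kg·m²·s⁻²·A⁻¹] / [A] = kg·m²·s⁻²·A⁻²
  (b) kg·s⁻³
  (c) [entropy] = kg·m²·s⁻²·K⁻¹  ← same
  (d) N·m⁻¹ = kg·m·s⁻²·m⁻¹ = kg·s⁻²
  (e) J·s⁻¹ = N·m·s⁻¹ = kg·m²·s⁻³
Only (c) matches kg·m²·s⁻²·K⁻¹.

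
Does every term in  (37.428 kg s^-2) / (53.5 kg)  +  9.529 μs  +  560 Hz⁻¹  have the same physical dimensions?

Expand each in SI base units:
  (37.428 kg s^-2) / (53.5 kg):  [kg·s⁻²] / [kg] = s⁻²
  9.529 μs:  s
  560 Hz⁻¹:  Hz⁻¹ = (s⁻¹)⁻¹ = s
The terms do not share a single dimension (s vs s⁻²).

No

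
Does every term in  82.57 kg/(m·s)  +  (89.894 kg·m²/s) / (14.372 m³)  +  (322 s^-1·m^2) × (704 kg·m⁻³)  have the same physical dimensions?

Yes

Work out the base dimensions of each:
  82.57 kg/(m·s):  kg·m⁻¹·s⁻¹
  (89.894 kg·m²/s) / (14.372 m³):  [kg·m²·s⁻¹] / [m³] = kg·m⁻¹·s⁻¹
  (322 s^-1·m^2) × (704 kg·m⁻³):  [m²·s⁻¹] · [kg·m⁻³] = kg·m⁻¹·s⁻¹
Every term reduces to kg·m⁻¹·s⁻¹.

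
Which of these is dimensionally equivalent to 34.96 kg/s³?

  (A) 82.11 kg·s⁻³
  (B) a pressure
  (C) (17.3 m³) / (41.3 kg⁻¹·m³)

Reference: kg·s⁻³.
Each option:
  (A) kg·s⁻³  ← same
  (B) [pressure] = kg·m⁻¹·s⁻²
  (C) [m³] / [kg⁻¹·m³] = kg
Only (A) matches kg·s⁻³.

(A)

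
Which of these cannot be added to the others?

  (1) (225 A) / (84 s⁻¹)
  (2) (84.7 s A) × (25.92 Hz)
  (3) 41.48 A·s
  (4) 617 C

Expand each in SI base units:
  (1) [A] / [s⁻¹] = s·A
  (2) [s·A] · [s⁻¹] = A
  (3) A·s = s·A
  (4) C = s·A
All reduce to s·A except (2), which is A.

(2)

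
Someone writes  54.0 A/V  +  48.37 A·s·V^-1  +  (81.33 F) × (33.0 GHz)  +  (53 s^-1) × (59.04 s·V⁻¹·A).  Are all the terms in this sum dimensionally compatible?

Reduce each to base SI dimensions:
  54.0 A/V:  A·V⁻¹ = A·(J·C⁻¹)⁻¹ = kg⁻¹·m⁻²·s³·A²
  48.37 A·s·V^-1:  A·s·V⁻¹ = A·s·(J·C⁻¹)⁻¹ = kg⁻¹·m⁻²·s⁴·A²
  (81.33 F) × (33.0 GHz):  [kg⁻¹·m⁻²·s⁴·A²] · [s⁻¹] = kg⁻¹·m⁻²·s³·A²
  (53 s^-1) × (59.04 s·V⁻¹·A):  [s⁻¹] · [kg⁻¹·m⁻²·s⁴·A²] = kg⁻¹·m⁻²·s³·A²
The terms do not share a single dimension (kg⁻¹·m⁻²·s³·A² vs kg⁻¹·m⁻²·s⁴·A²).

No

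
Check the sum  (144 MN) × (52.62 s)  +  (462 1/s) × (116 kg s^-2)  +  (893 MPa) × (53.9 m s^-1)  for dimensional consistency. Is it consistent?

Expand each in SI base units:
  (144 MN) × (52.62 s):  [kg·m·s⁻²] · [s] = kg·m·s⁻¹
  (462 1/s) × (116 kg s^-2):  [s⁻¹] · [kg·s⁻²] = kg·s⁻³
  (893 MPa) × (53.9 m s^-1):  [kg·m⁻¹·s⁻²] · [m·s⁻¹] = kg·s⁻³
The terms do not share a single dimension (kg·m·s⁻¹ vs kg·s⁻³).

No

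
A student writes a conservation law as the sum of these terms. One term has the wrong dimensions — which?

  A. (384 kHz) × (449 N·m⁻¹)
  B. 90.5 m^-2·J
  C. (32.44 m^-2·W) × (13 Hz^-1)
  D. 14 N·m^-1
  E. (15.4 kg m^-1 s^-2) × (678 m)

Reduce each to base SI dimensions:
  A. [s⁻¹] · [kg·s⁻²] = kg·s⁻³
  B. J·m⁻² = N·m·m⁻² = kg·s⁻²
  C. [kg·s⁻³] · [s] = kg·s⁻²
  D. N·m⁻¹ = kg·m·s⁻²·m⁻¹ = kg·s⁻²
  E. [kg·m⁻¹·s⁻²] · [m] = kg·s⁻²
All reduce to kg·s⁻² except A., which is kg·s⁻³.

A.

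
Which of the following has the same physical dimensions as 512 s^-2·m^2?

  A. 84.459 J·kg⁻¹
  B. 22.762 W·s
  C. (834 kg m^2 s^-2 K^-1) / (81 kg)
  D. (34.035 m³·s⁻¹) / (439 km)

Reference: m²·s⁻².
Each option:
  A. J·kg⁻¹ = N·m·kg⁻¹ = m²·s⁻²  ← same
  B. W·s = J·s⁻¹·s = kg·m²·s⁻²
  C. [kg·m²·s⁻²·K⁻¹] / [kg] = m²·s⁻²·K⁻¹
  D. [m³·s⁻¹] / [m] = m²·s⁻¹
Only A. matches m²·s⁻².

A.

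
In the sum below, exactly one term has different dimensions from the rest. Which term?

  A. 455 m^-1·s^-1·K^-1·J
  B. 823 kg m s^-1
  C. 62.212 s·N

Dimensions:
  A. J·s⁻¹·m⁻¹·K⁻¹ = N·m·s⁻¹·m⁻¹·K⁻¹ = kg·m·s⁻³·K⁻¹
  B. kg·m·s⁻¹
  C. N·s = kg·m·s⁻²·s = kg·m·s⁻¹
All reduce to kg·m·s⁻¹ except A., which is kg·m·s⁻³·K⁻¹.

A.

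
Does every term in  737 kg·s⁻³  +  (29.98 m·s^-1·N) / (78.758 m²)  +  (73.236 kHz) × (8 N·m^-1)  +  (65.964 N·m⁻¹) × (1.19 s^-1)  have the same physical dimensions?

Reduce each to base SI dimensions:
  737 kg·s⁻³:  kg·s⁻³
  (29.98 m·s^-1·N) / (78.758 m²):  [kg·m²·s⁻³] / [m²] = kg·s⁻³
  (73.236 kHz) × (8 N·m^-1):  [s⁻¹] · [kg·s⁻²] = kg·s⁻³
  (65.964 N·m⁻¹) × (1.19 s^-1):  [kg·s⁻²] · [s⁻¹] = kg·s⁻³
Every term reduces to kg·s⁻³.

Yes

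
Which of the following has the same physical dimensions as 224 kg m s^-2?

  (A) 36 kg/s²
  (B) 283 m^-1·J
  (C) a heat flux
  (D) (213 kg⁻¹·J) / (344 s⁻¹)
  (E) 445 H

Reference: kg·m·s⁻².
Each option:
  (A) kg·s⁻²
  (B) J·m⁻¹ = N·m·m⁻¹ = kg·m·s⁻²  ← same
  (C) [heat flux] = kg·s⁻³
  (D) [m²·s⁻²] / [s⁻¹] = m²·s⁻¹
  (E) H = V·s·A⁻¹ = kg·m²·s⁻²·A⁻²
Only (B) matches kg·m·s⁻².

(B)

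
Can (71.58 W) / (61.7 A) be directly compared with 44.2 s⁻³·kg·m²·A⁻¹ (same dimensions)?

Dimensions:
  (71.58 W) / (61.7 A):  [kg·m²·s⁻³] / [A] = kg·m²·s⁻³·A⁻¹
  44.2 s⁻³·kg·m²·A⁻¹:  kg·m²·s⁻³·A⁻¹
Both are kg·m²·s⁻³·A⁻¹, so they have the same dimensions and can be added.

Yes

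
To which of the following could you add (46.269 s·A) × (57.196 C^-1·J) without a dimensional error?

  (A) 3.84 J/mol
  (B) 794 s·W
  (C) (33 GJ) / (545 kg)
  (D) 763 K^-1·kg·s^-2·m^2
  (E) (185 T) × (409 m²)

(B)

Reference: [s·A] · [kg·m²·s⁻³·A⁻¹] = kg·m²·s⁻².
Each option:
  (A) J·mol⁻¹ = N·m·mol⁻¹ = kg·m²·s⁻²·mol⁻¹
  (B) W·s = J·s⁻¹·s = kg·m²·s⁻²  ← same
  (C) [kg·m²·s⁻²] / [kg] = m²·s⁻²
  (D) kg·m²·s⁻²·K⁻¹
  (E) [kg·s⁻²·A⁻¹] · [m²] = kg·m²·s⁻²·A⁻¹
Only (B) matches kg·m²·s⁻².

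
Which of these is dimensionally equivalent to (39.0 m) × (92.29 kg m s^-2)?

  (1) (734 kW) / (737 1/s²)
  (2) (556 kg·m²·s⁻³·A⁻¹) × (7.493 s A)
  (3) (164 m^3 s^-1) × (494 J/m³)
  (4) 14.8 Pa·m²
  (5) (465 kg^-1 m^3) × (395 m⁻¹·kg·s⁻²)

Reference: [m] · [kg·m·s⁻²] = kg·m²·s⁻².
Each option:
  (1) [kg·m²·s⁻³] / [s⁻²] = kg·m²·s⁻¹
  (2) [kg·m²·s⁻³·A⁻¹] · [s·A] = kg·m²·s⁻²  ← same
  (3) [m³·s⁻¹] · [kg·m⁻¹·s⁻²] = kg·m²·s⁻³
  (4) Pa·m² = N·m⁻²·m² = kg·m·s⁻²
  (5) [kg⁻¹·m³] · [kg·m⁻¹·s⁻²] = m²·s⁻²
Only (2) matches kg·m²·s⁻².

(2)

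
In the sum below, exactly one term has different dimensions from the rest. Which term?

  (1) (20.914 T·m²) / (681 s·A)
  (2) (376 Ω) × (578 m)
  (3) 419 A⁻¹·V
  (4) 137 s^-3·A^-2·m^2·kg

Dimensions:
  (1) [kg·m²·s⁻²·A⁻¹] / [s·A] = kg·m²·s⁻³·A⁻²
  (2) [kg·m²·s⁻³·A⁻²] · [m] = kg·m³·s⁻³·A⁻²
  (3) V·A⁻¹ = J·C⁻¹·A⁻¹ = kg·m²·s⁻³·A⁻²
  (4) kg·m²·s⁻³·A⁻²
All reduce to kg·m²·s⁻³·A⁻² except (2), which is kg·m³·s⁻³·A⁻².

(2)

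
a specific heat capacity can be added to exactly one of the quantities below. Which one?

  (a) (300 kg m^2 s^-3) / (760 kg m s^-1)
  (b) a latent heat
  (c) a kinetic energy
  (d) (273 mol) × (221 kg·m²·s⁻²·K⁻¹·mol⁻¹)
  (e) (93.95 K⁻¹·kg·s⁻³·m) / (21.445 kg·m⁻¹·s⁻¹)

Reference: [specific heat capacity] = m²·s⁻²·K⁻¹.
Each option:
  (a) [kg·m²·s⁻³] / [kg·m·s⁻¹] = m·s⁻²
  (b) [latent heat] = m²·s⁻²
  (c) [kinetic energy] = kg·m²·s⁻²
  (d) [mol] · [kg·m²·s⁻²·K⁻¹·mol⁻¹] = kg·m²·s⁻²·K⁻¹
  (e) [kg·m·s⁻³·K⁻¹] / [kg·m⁻¹·s⁻¹] = m²·s⁻²·K⁻¹  ← same
Only (e) matches m²·s⁻²·K⁻¹.

(e)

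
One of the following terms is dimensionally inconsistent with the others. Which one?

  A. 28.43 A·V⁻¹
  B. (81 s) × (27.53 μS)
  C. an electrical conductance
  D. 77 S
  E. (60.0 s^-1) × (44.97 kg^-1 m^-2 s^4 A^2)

B.

In SI base units:
  A. A·V⁻¹ = A·(J·C⁻¹)⁻¹ = kg⁻¹·m⁻²·s³·A²
  B. [s] · [kg⁻¹·m⁻²·s³·A²] = kg⁻¹·m⁻²·s⁴·A²
  C. [electrical conductance] = kg⁻¹·m⁻²·s³·A²
  D. S = Ω⁻¹ = kg⁻¹·m⁻²·s³·A²
  E. [s⁻¹] · [kg⁻¹·m⁻²·s⁴·A²] = kg⁻¹·m⁻²·s³·A²
All reduce to kg⁻¹·m⁻²·s³·A² except B., which is kg⁻¹·m⁻²·s⁴·A².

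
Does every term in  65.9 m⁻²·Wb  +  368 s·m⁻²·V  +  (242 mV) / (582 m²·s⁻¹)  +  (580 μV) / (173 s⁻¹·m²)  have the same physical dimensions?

Yes

Work out the base dimensions of each:
  65.9 m⁻²·Wb:  Wb·m⁻² = V·s·m⁻² = kg·s⁻²·A⁻¹
  368 s·m⁻²·V:  V·s·m⁻² = J·C⁻¹·s·m⁻² = kg·s⁻²·A⁻¹
  (242 mV) / (582 m²·s⁻¹):  [kg·m²·s⁻³·A⁻¹] / [m²·s⁻¹] = kg·s⁻²·A⁻¹
  (580 μV) / (173 s⁻¹·m²):  [kg·m²·s⁻³·A⁻¹] / [m²·s⁻¹] = kg·s⁻²·A⁻¹
Every term reduces to kg·s⁻²·A⁻¹.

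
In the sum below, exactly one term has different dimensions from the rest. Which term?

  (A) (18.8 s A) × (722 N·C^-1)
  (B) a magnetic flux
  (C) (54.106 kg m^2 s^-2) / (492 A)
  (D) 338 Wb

Work out the base dimensions of each:
  (A) [s·A] · [kg·m·s⁻³·A⁻¹] = kg·m·s⁻²
  (B) [magnetic flux] = kg·m²·s⁻²·A⁻¹
  (C) [kg·m²·s⁻²] / [A] = kg·m²·s⁻²·A⁻¹
  (D) Wb = V·s = kg·m²·s⁻²·A⁻¹
All reduce to kg·m²·s⁻²·A⁻¹ except (A), which is kg·m·s⁻².

(A)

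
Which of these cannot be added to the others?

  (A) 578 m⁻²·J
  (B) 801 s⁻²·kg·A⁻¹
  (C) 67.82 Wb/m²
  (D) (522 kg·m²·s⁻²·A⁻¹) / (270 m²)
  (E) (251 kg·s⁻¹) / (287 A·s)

(A)

Reduce each to base SI dimensions:
  (A) J·m⁻² = N·m·m⁻² = kg·s⁻²
  (B) kg·s⁻²·A⁻¹
  (C) Wb·m⁻² = V·s·m⁻² = kg·s⁻²·A⁻¹
  (D) [kg·m²·s⁻²·A⁻¹] / [m²] = kg·s⁻²·A⁻¹
  (E) [kg·s⁻¹] / [s·A] = kg·s⁻²·A⁻¹
All reduce to kg·s⁻²·A⁻¹ except (A), which is kg·s⁻².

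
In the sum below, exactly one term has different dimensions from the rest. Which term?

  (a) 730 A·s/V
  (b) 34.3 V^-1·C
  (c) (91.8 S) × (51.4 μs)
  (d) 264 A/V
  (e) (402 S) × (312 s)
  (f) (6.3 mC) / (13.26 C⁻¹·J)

In SI base units:
  (a) A·s·V⁻¹ = A·s·(J·C⁻¹)⁻¹ = kg⁻¹·m⁻²·s⁴·A²
  (b) C·V⁻¹ = s·A·(J·C⁻¹)⁻¹ = kg⁻¹·m⁻²·s⁴·A²
  (c) [kg⁻¹·m⁻²·s³·A²] · [s] = kg⁻¹·m⁻²·s⁴·A²
  (d) A·V⁻¹ = A·(J·C⁻¹)⁻¹ = kg⁻¹·m⁻²·s³·A²
  (e) [kg⁻¹·m⁻²·s³·A²] · [s] = kg⁻¹·m⁻²·s⁴·A²
  (f) [s·A] / [kg·m²·s⁻³·A⁻¹] = kg⁻¹·m⁻²·s⁴·A²
All reduce to kg⁻¹·m⁻²·s⁴·A² except (d), which is kg⁻¹·m⁻²·s³·A².

(d)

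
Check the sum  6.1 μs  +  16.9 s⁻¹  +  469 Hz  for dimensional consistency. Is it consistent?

No

Dimensions:
  6.1 μs:  s
  16.9 s⁻¹:  s⁻¹
  469 Hz:  Hz = s⁻¹
The terms do not share a single dimension (s vs s⁻¹).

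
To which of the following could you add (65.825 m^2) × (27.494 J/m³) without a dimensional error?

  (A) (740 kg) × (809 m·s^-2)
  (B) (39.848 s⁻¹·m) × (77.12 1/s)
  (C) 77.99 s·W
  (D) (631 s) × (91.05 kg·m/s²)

Reference: [m²] · [kg·m⁻¹·s⁻²] = kg·m·s⁻².
Each option:
  (A) [kg] · [m·s⁻²] = kg·m·s⁻²  ← same
  (B) [m·s⁻¹] · [s⁻¹] = m·s⁻²
  (C) W·s = J·s⁻¹·s = kg·m²·s⁻²
  (D) [s] · [kg·m·s⁻²] = kg·m·s⁻¹
Only (A) matches kg·m·s⁻².

(A)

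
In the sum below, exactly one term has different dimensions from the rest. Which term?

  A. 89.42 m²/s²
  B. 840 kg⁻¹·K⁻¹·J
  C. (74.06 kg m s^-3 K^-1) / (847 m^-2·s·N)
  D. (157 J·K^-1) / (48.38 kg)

A.

Work out the base dimensions of each:
  A. m²·s⁻²
  B. J·kg⁻¹·K⁻¹ = N·m·kg⁻¹·K⁻¹ = m²·s⁻²·K⁻¹
  C. [kg·m·s⁻³·K⁻¹] / [kg·m⁻¹·s⁻¹] = m²·s⁻²·K⁻¹
  D. [kg·m²·s⁻²·K⁻¹] / [kg] = m²·s⁻²·K⁻¹
All reduce to m²·s⁻²·K⁻¹ except A., which is m²·s⁻².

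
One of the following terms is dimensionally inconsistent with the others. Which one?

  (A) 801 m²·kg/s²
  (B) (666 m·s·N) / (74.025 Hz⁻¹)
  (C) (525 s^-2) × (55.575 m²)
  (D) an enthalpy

(C)

Expand each in SI base units:
  (A) kg·m²·s⁻²
  (B) [kg·m²·s⁻¹] / [s] = kg·m²·s⁻²
  (C) [s⁻²] · [m²] = m²·s⁻²
  (D) [enthalpy] = kg·m²·s⁻²
All reduce to kg·m²·s⁻² except (C), which is m²·s⁻².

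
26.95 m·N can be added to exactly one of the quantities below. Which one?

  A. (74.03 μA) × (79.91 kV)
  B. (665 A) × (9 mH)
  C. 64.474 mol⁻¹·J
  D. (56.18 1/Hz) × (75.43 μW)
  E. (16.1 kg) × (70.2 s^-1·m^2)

D.

Reference: N·m = kg·m·s⁻²·m = kg·m²·s⁻².
Each option:
  A. [A] · [kg·m²·s⁻³·A⁻¹] = kg·m²·s⁻³
  B. [A] · [kg·m²·s⁻²·A⁻²] = kg·m²·s⁻²·A⁻¹
  C. J·mol⁻¹ = N·m·mol⁻¹ = kg·m²·s⁻²·mol⁻¹
  D. [s] · [kg·m²·s⁻³] = kg·m²·s⁻²  ← same
  E. [kg] · [m²·s⁻¹] = kg·m²·s⁻¹
Only D. matches kg·m²·s⁻².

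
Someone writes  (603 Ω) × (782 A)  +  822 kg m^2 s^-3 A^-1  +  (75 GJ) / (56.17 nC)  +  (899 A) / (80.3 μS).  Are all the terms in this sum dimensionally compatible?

Work out the base dimensions of each:
  (603 Ω) × (782 A):  [kg·m²·s⁻³·A⁻²] · [A] = kg·m²·s⁻³·A⁻¹
  822 kg m^2 s^-3 A^-1:  kg·m²·s⁻³·A⁻¹
  (75 GJ) / (56.17 nC):  [kg·m²·s⁻²] / [s·A] = kg·m²·s⁻³·A⁻¹
  (899 A) / (80.3 μS):  [A] / [kg⁻¹·m⁻²·s³·A²] = kg·m²·s⁻³·A⁻¹
Every term reduces to kg·m²·s⁻³·A⁻¹.

Yes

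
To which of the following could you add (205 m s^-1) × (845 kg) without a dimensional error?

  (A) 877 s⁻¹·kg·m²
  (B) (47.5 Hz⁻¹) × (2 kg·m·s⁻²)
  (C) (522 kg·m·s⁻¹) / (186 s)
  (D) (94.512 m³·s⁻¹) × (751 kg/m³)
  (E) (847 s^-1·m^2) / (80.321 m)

Reference: [m·s⁻¹] · [kg] = kg·m·s⁻¹.
Each option:
  (A) kg·m²·s⁻¹
  (B) [s] · [kg·m·s⁻²] = kg·m·s⁻¹  ← same
  (C) [kg·m·s⁻¹] / [s] = kg·m·s⁻²
  (D) [m³·s⁻¹] · [kg·m⁻³] = kg·s⁻¹
  (E) [m²·s⁻¹] / [m] = m·s⁻¹
Only (B) matches kg·m·s⁻¹.

(B)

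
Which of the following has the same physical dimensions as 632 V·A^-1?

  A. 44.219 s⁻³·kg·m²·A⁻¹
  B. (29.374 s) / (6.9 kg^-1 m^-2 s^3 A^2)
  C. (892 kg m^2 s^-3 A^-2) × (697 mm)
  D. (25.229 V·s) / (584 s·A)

Reference: V·A⁻¹ = J·C⁻¹·A⁻¹ = kg·m²·s⁻³·A⁻².
Each option:
  A. kg·m²·s⁻³·A⁻¹
  B. [s] / [kg⁻¹·m⁻²·s³·A²] = kg·m²·s⁻²·A⁻²
  C. [kg·m²·s⁻³·A⁻²] · [m] = kg·m³·s⁻³·A⁻²
  D. [kg·m²·s⁻²·A⁻¹] / [s·A] = kg·m²·s⁻³·A⁻²  ← same
Only D. matches kg·m²·s⁻³·A⁻².

D.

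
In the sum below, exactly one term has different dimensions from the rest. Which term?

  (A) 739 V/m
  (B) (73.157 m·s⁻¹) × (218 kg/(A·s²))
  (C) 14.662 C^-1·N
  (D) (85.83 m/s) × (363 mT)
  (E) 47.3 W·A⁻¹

In SI base units:
  (A) V·m⁻¹ = J·C⁻¹·m⁻¹ = kg·m·s⁻³·A⁻¹
  (B) [m·s⁻¹] · [kg·s⁻²·A⁻¹] = kg·m·s⁻³·A⁻¹
  (C) N·C⁻¹ = kg·m·s⁻²·(s·A)⁻¹ = kg·m·s⁻³·A⁻¹
  (D) [m·s⁻¹] · [kg·s⁻²·A⁻¹] = kg·m·s⁻³·A⁻¹
  (E) W·A⁻¹ = J·s⁻¹·A⁻¹ = kg·m²·s⁻³·A⁻¹
All reduce to kg·m·s⁻³·A⁻¹ except (E), which is kg·m²·s⁻³·A⁻¹.

(E)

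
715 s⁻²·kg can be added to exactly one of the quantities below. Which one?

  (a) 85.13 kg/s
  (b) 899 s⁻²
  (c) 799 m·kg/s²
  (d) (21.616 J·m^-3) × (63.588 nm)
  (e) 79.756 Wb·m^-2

Reference: kg·s⁻².
Each option:
  (a) kg·s⁻¹
  (b) s⁻²
  (c) kg·m·s⁻²
  (d) [kg·m⁻¹·s⁻²] · [m] = kg·s⁻²  ← same
  (e) Wb·m⁻² = V·s·m⁻² = kg·s⁻²·A⁻¹
Only (d) matches kg·s⁻².

(d)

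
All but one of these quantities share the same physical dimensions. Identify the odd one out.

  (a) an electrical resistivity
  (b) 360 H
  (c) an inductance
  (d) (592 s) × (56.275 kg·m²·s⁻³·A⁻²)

(a)

Dimensions:
  (a) [electrical resistivity] = kg·m³·s⁻³·A⁻²
  (b) H = V·s·A⁻¹ = kg·m²·s⁻²·A⁻²
  (c) [inductance] = kg·m²·s⁻²·A⁻²
  (d) [s] · [kg·m²·s⁻³·A⁻²] = kg·m²·s⁻²·A⁻²
All reduce to kg·m²·s⁻²·A⁻² except (a), which is kg·m³·s⁻³·A⁻².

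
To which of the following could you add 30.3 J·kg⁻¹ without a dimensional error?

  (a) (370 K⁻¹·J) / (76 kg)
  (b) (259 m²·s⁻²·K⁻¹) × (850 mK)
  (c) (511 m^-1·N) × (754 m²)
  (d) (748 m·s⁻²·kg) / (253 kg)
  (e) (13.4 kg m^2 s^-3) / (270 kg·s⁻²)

Reference: J·kg⁻¹ = N·m·kg⁻¹ = m²·s⁻².
Each option:
  (a) [kg·m²·s⁻²·K⁻¹] / [kg] = m²·s⁻²·K⁻¹
  (b) [m²·s⁻²·K⁻¹] · [K] = m²·s⁻²  ← same
  (c) [kg·s⁻²] · [m²] = kg·m²·s⁻²
  (d) [kg·m·s⁻²] / [kg] = m·s⁻²
  (e) [kg·m²·s⁻³] / [kg·s⁻²] = m²·s⁻¹
Only (b) matches m²·s⁻².

(b)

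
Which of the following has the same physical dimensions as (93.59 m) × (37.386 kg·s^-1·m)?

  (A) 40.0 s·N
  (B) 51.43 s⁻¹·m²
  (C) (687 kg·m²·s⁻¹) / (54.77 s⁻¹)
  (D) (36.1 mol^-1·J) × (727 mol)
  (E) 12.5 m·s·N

Reference: [m] · [kg·m·s⁻¹] = kg·m²·s⁻¹.
Each option:
  (A) N·s = kg·m·s⁻²·s = kg·m·s⁻¹
  (B) m²·s⁻¹
  (C) [kg·m²·s⁻¹] / [s⁻¹] = kg·m²
  (D) [kg·m²·s⁻²·mol⁻¹] · [mol] = kg·m²·s⁻²
  (E) N·m·s = kg·m·s⁻²·m·s = kg·m²·s⁻¹  ← same
Only (E) matches kg·m²·s⁻¹.

(E)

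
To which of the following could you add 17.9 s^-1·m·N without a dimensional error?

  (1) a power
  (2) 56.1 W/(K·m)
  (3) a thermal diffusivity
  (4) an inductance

Reference: N·m·s⁻¹ = kg·m·s⁻²·m·s⁻¹ = kg·m²·s⁻³.
Each option:
  (1) [power] = kg·m²·s⁻³  ← same
  (2) W·m⁻¹·K⁻¹ = J·s⁻¹·m⁻¹·K⁻¹ = kg·m·s⁻³·K⁻¹
  (3) [thermal diffusivity] = m²·s⁻¹
  (4) [inductance] = kg·m²·s⁻²·A⁻²
Only (1) matches kg·m²·s⁻³.

(1)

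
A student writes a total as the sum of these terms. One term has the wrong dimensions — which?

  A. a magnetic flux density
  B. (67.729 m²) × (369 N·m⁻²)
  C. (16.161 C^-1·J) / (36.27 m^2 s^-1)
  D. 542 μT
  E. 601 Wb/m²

B.

Reduce each to base SI dimensions:
  A. [magnetic flux density] = kg·s⁻²·A⁻¹
  B. [m²] · [kg·m⁻¹·s⁻²] = kg·m·s⁻²
  C. [kg·m²·s⁻³·A⁻¹] / [m²·s⁻¹] = kg·s⁻²·A⁻¹
  D. T = Wb·m⁻² = kg·s⁻²·A⁻¹
  E. Wb·m⁻² = V·s·m⁻² = kg·s⁻²·A⁻¹
All reduce to kg·s⁻²·A⁻¹ except B., which is kg·m·s⁻².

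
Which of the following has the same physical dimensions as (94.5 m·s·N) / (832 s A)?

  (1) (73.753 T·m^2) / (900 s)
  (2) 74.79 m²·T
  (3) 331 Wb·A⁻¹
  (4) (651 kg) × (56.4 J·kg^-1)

(2)

Reference: [kg·m²·s⁻¹] / [s·A] = kg·m²·s⁻²·A⁻¹.
Each option:
  (1) [kg·m²·s⁻²·A⁻¹] / [s] = kg·m²·s⁻³·A⁻¹
  (2) T·m² = Wb·m⁻²·m² = kg·m²·s⁻²·A⁻¹  ← same
  (3) Wb·A⁻¹ = V·s·A⁻¹ = kg·m²·s⁻²·A⁻²
  (4) [kg] · [m²·s⁻²] = kg·m²·s⁻²
Only (2) matches kg·m²·s⁻²·A⁻¹.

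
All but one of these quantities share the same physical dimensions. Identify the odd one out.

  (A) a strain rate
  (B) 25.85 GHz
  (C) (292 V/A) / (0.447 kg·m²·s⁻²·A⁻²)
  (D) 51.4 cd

(D)

Dimensions:
  (A) [strain rate] = s⁻¹
  (B) Hz = s⁻¹
  (C) [kg·m²·s⁻³·A⁻²] / [kg·m²·s⁻²·A⁻²] = s⁻¹
  (D) cd
All reduce to s⁻¹ except (D), which is cd.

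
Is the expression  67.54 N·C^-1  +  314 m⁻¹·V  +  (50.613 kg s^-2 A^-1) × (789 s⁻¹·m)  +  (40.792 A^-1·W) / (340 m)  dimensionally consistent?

Reduce each to base SI dimensions:
  67.54 N·C^-1:  N·C⁻¹ = kg·m·s⁻²·(s·A)⁻¹ = kg·m·s⁻³·A⁻¹
  314 m⁻¹·V:  V·m⁻¹ = J·C⁻¹·m⁻¹ = kg·m·s⁻³·A⁻¹
  (50.613 kg s^-2 A^-1) × (789 s⁻¹·m):  [kg·s⁻²·A⁻¹] · [m·s⁻¹] = kg·m·s⁻³·A⁻¹
  (40.792 A^-1·W) / (340 m):  [kg·m²·s⁻³·A⁻¹] / [m] = kg·m·s⁻³·A⁻¹
Every term reduces to kg·m·s⁻³·A⁻¹.

Yes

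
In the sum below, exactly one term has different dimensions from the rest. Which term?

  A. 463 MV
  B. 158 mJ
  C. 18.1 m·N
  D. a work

A.

In SI base units:
  A. V = J·C⁻¹ = kg·m²·s⁻³·A⁻¹
  B. J = N·m = kg·m²·s⁻²
  C. N·m = kg·m·s⁻²·m = kg·m²·s⁻²
  D. [work] = kg·m²·s⁻²
All reduce to kg·m²·s⁻² except A., which is kg·m²·s⁻³·A⁻¹.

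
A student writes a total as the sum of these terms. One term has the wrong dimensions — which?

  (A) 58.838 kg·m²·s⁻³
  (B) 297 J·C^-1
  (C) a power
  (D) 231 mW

Dimensions:
  (A) kg·m²·s⁻³
  (B) J·C⁻¹ = N·m·(s·A)⁻¹ = kg·m²·s⁻³·A⁻¹
  (C) [power] = kg·m²·s⁻³
  (D) W = J·s⁻¹ = kg·m²·s⁻³
All reduce to kg·m²·s⁻³ except (B), which is kg·m²·s⁻³·A⁻¹.

(B)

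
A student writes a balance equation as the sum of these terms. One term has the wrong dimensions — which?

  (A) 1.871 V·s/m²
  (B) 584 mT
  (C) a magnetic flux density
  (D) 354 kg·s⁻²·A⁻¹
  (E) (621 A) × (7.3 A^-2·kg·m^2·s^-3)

Reduce each to base SI dimensions:
  (A) V·s·m⁻² = J·C⁻¹·s·m⁻² = kg·s⁻²·A⁻¹
  (B) T = Wb·m⁻² = kg·s⁻²·A⁻¹
  (C) [magnetic flux density] = kg·s⁻²·A⁻¹
  (D) kg·s⁻²·A⁻¹
  (E) [A] · [kg·m²·s⁻³·A⁻²] = kg·m²·s⁻³·A⁻¹
All reduce to kg·s⁻²·A⁻¹ except (E), which is kg·m²·s⁻³·A⁻¹.

(E)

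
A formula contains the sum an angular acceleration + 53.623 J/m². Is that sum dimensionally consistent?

No

Reduce each to base SI dimensions:
  an angular acceleration:  [angular acceleration] = s⁻²
  53.623 J/m²:  J·m⁻² = N·m·m⁻² = kg·s⁻²
s⁻² ≠ kg·s⁻², so they cannot be added.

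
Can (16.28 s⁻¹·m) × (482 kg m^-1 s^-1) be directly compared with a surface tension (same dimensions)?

In SI base units:
  (16.28 s⁻¹·m) × (482 kg m^-1 s^-1):  [m·s⁻¹] · [kg·m⁻¹·s⁻¹] = kg·s⁻²
  a surface tension:  [surface tension] = kg·s⁻²
Both are kg·s⁻², so they have the same dimensions and can be added.

Yes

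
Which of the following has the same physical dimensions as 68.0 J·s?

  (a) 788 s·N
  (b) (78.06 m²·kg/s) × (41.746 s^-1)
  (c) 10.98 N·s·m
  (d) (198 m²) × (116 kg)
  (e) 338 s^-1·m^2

(c)

Reference: J·s = N·m·s = kg·m²·s⁻¹.
Each option:
  (a) N·s = kg·m·s⁻²·s = kg·m·s⁻¹
  (b) [kg·m²·s⁻¹] · [s⁻¹] = kg·m²·s⁻²
  (c) N·m·s = kg·m·s⁻²·m·s = kg·m²·s⁻¹  ← same
  (d) [m²] · [kg] = kg·m²
  (e) m²·s⁻¹
Only (c) matches kg·m²·s⁻¹.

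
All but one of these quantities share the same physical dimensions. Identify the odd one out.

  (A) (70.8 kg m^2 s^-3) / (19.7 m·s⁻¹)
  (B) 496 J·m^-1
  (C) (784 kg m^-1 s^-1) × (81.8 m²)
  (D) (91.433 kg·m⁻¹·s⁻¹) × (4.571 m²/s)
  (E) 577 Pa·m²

Work out the base dimensions of each:
  (A) [kg·m²·s⁻³] / [m·s⁻¹] = kg·m·s⁻²
  (B) J·m⁻¹ = N·m·m⁻¹ = kg·m·s⁻²
  (C) [kg·m⁻¹·s⁻¹] · [m²] = kg·m·s⁻¹
  (D) [kg·m⁻¹·s⁻¹] · [m²·s⁻¹] = kg·m·s⁻²
  (E) Pa·m² = N·m⁻²·m² = kg·m·s⁻²
All reduce to kg·m·s⁻² except (C), which is kg·m·s⁻¹.

(C)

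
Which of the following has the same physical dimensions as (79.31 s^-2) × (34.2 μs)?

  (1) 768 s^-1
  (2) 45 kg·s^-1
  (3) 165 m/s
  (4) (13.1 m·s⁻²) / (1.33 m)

(1)

Reference: [s⁻²] · [s] = s⁻¹.
Each option:
  (1) s⁻¹  ← same
  (2) kg·s⁻¹
  (3) m·s⁻¹
  (4) [m·s⁻²] / [m] = s⁻²
Only (1) matches s⁻¹.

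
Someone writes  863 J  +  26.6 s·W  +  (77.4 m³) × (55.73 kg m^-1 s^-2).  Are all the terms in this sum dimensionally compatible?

Yes

Reduce each to base SI dimensions:
  863 J:  J = N·m = kg·m²·s⁻²
  26.6 s·W:  W·s = J·s⁻¹·s = kg·m²·s⁻²
  (77.4 m³) × (55.73 kg m^-1 s^-2):  [m³] · [kg·m⁻¹·s⁻²] = kg·m²·s⁻²
Every term reduces to kg·m²·s⁻².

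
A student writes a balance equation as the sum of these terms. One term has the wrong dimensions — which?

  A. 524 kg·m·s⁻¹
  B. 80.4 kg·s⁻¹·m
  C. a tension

C.

In SI base units:
  A. kg·m·s⁻¹
  B. kg·m·s⁻¹
  C. [tension] = kg·m·s⁻²
All reduce to kg·m·s⁻¹ except C., which is kg·m·s⁻².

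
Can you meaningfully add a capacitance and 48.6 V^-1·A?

Dimensions:
  a capacitance:  [capacitance] = kg⁻¹·m⁻²·s⁴·A²
  48.6 V^-1·A:  A·V⁻¹ = A·(J·C⁻¹)⁻¹ = kg⁻¹·m⁻²·s³·A²
kg⁻¹·m⁻²·s⁴·A² ≠ kg⁻¹·m⁻²·s³·A², so they cannot be added.

No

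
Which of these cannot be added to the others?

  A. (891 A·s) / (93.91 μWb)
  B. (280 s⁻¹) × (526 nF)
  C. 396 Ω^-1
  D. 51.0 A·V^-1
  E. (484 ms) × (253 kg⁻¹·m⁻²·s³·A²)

E.

Reduce each to base SI dimensions:
  A. [s·A] / [kg·m²·s⁻²·A⁻¹] = kg⁻¹·m⁻²·s³·A²
  B. [s⁻¹] · [kg⁻¹·m⁻²·s⁴·A²] = kg⁻¹·m⁻²·s³·A²
  C. Ω⁻¹ = (V·A⁻¹)⁻¹ = kg⁻¹·m⁻²·s³·A²
  D. A·V⁻¹ = A·(J·C⁻¹)⁻¹ = kg⁻¹·m⁻²·s³·A²
  E. [s] · [kg⁻¹·m⁻²·s³·A²] = kg⁻¹·m⁻²·s⁴·A²
All reduce to kg⁻¹·m⁻²·s³·A² except E., which is kg⁻¹·m⁻²·s⁴·A².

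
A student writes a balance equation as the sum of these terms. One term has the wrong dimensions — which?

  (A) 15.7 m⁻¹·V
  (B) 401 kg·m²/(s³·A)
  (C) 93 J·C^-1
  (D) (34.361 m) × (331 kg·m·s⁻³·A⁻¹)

(A)

Expand each in SI base units:
  (A) V·m⁻¹ = J·C⁻¹·m⁻¹ = kg·m·s⁻³·A⁻¹
  (B) kg·m²·s⁻³·A⁻¹
  (C) J·C⁻¹ = N·m·(s·A)⁻¹ = kg·m²·s⁻³·A⁻¹
  (D) [m] · [kg·m·s⁻³·A⁻¹] = kg·m²·s⁻³·A⁻¹
All reduce to kg·m²·s⁻³·A⁻¹ except (A), which is kg·m·s⁻³·A⁻¹.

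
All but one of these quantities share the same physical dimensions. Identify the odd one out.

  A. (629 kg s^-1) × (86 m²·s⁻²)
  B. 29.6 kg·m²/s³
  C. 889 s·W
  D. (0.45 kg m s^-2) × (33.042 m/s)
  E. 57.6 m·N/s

Expand each in SI base units:
  A. [kg·s⁻¹] · [m²·s⁻²] = kg·m²·s⁻³
  B. kg·m²·s⁻³
  C. W·s = J·s⁻¹·s = kg·m²·s⁻²
  D. [kg·m·s⁻²] · [m·s⁻¹] = kg·m²·s⁻³
  E. N·m·s⁻¹ = kg·m·s⁻²·m·s⁻¹ = kg·m²·s⁻³
All reduce to kg·m²·s⁻³ except C., which is kg·m²·s⁻².

C.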